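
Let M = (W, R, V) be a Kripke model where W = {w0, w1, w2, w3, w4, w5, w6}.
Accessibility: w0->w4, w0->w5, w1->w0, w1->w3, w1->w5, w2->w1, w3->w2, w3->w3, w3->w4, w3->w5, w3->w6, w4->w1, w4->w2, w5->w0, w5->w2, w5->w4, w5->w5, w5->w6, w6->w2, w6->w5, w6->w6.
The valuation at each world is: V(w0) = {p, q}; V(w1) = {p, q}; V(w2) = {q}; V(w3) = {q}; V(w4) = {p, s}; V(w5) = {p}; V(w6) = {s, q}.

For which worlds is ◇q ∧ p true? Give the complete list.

Let φ = ◇q ∧ p. Evaluate φ at each world:
  w0 (successors {w4, w5}): φ is false.
  w1 (successors {w0, w3, w5}): φ is true.
  w2 (successors {w1}): φ is false.
  w3 (successors {w2, w3, w4, w5, w6}): φ is false.
  w4 (successors {w1, w2}): φ is true.
  w5 (successors {w0, w2, w4, w5, w6}): φ is true.
  w6 (successors {w2, w5, w6}): φ is false.
For instance, at w4:
  At w4: ◇q is true, p is true, so ◇q ∧ p is true.
    At w4: ◇q requires q at some successor in {w1, w2}.
      q holds at w1, so ◇q is true at w4.
Satisfying worlds: {w1, w4, w5}

w1, w4, w5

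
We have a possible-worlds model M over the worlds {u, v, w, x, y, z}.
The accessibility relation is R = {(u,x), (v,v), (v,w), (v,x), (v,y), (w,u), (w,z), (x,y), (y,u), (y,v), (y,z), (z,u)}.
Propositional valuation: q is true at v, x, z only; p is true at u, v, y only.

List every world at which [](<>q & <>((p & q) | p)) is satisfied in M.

Let φ = [](<>q & <>((p & q) | p)). Evaluate φ at each world:
  u (successors {x}): φ is false.
  v (successors {v, w, x, y}): φ is false.
  w (successors {u, z}): φ is false.
  x (successors {y}): φ is true.
  y (successors {u, v, z}): φ is false.
  z (successors {u}): φ is false.
For instance, at y:
  At y: [](<>q & <>((p & q) | p)) requires <>q & <>((p & q) | p) at every successor {u, v, z}.
    <>q & <>((p & q) | p) fails at u, so [](<>q & <>((p & q) | p)) is false at y.
      At u: <>q is true, <>((p & q) | p) is false, so <>q & <>((p & q) | p) is false.
Satisfying worlds: {x}

x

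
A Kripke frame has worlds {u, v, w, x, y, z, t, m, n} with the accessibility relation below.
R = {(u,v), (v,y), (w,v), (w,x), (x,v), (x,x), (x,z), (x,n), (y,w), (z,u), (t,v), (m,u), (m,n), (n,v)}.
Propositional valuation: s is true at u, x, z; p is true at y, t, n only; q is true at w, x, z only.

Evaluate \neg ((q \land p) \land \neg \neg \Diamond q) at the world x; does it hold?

At x: (q \land p) \land \neg \neg \Diamond q is false, so \neg ((q \land p) \land \neg \neg \Diamond q) is true.
  At x: q \land p is false, \neg \neg \Diamond q is true, so (q \land p) \land \neg \neg \Diamond q is false.
    At x: \neg \Diamond q is false, so \neg \neg \Diamond q is true.
      At x: \Diamond q is true, so \neg \Diamond q is false.

Yes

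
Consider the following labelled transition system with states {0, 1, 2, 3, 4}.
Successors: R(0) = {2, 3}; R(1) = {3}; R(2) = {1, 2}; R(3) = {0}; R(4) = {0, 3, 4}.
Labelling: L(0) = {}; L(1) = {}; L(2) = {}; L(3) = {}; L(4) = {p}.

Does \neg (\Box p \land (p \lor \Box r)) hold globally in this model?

Let φ = \neg (\Box p \land (p \lor \Box r)). Evaluate φ at each world:
  0 (successors {2, 3}): φ is true.
  1 (successors {3}): φ is true.
  2 (successors {1, 2}): φ is true.
  3 (successors {0}): φ is true.
  4 (successors {0, 3, 4}): φ is true.
For instance, at 3:
  At 3: \Box p \land (p \lor \Box r) is false, so \neg (\Box p \land (p \lor \Box r)) is true.
    At 3: \Box p is false, p \lor \Box r is false, so \Box p \land (p \lor \Box r) is false.
      At 3: \Box p requires p at every successor {0}.
        p fails at 0, so \Box p is false at 3.
      At 3: p is false, \Box r is false, so p \lor \Box r is false.

Yes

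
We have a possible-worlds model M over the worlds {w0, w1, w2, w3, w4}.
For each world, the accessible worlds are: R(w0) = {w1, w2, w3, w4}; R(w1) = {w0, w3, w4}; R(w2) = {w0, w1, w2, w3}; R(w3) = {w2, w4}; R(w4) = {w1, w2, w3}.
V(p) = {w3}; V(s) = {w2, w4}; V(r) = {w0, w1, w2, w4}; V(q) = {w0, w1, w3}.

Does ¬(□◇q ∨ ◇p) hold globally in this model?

Let φ = ¬(□◇q ∨ ◇p). Evaluate φ at each world:
  w0 (successors {w1, w2, w3, w4}): φ is false.
  w1 (successors {w0, w3, w4}): φ is false.
  w2 (successors {w0, w1, w2, w3}): φ is false.
  w3 (successors {w2, w4}): φ is false.
  w4 (successors {w1, w2, w3}): φ is false.
Detail at w0 (counterexample):
  At w0: □◇q ∨ ◇p is true, so ¬(□◇q ∨ ◇p) is false.
    At w0: □◇q is false, ◇p is true, so □◇q ∨ ◇p is true.
      At w0: □◇q requires ◇q at every successor {w1, w2, w3, w4}.
        ◇q fails at w3, so □◇q is false at w0.
      At w0: ◇p requires p at some successor in {w1, w2, w3, w4}.
        p holds at w3, so ◇p is true at w0.

No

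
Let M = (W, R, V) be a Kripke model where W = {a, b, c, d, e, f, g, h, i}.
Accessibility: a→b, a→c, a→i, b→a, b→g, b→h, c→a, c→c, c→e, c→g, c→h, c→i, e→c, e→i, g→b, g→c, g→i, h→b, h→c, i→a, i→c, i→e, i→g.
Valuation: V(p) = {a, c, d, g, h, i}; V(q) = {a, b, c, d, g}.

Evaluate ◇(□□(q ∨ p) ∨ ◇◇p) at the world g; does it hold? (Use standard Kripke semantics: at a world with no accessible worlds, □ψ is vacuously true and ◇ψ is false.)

At g: ◇(□□(q ∨ p) ∨ ◇◇p) requires □□(q ∨ p) ∨ ◇◇p at some successor in {b, c, i}.
  □□(q ∨ p) ∨ ◇◇p holds at b, so ◇(□□(q ∨ p) ∨ ◇◇p) is true at g.
    At b: □□(q ∨ p) is true, ◇◇p is true, so □□(q ∨ p) ∨ ◇◇p is true.
      At b: □□(q ∨ p) requires □(q ∨ p) at every successor {a, g, h}.
        At a: □(q ∨ p) is true.
        At g: □(q ∨ p) is true.
        At h: □(q ∨ p) is true.
      So □□(q ∨ p) is true at b.
      At b: ◇◇p requires ◇p at some successor in {a, g, h}.
        ◇p holds at a, so ◇◇p is true at b.

Yes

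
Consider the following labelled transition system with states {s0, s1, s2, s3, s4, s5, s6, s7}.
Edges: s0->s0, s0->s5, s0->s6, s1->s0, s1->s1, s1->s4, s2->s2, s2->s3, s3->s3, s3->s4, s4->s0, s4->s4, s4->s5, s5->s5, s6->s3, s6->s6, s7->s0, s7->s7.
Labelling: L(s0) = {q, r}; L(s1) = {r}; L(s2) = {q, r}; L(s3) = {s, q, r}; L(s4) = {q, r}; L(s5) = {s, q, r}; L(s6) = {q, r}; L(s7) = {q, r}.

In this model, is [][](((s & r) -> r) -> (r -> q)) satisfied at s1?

No

At s1: [][](((s & r) -> r) -> (r -> q)) requires [](((s & r) -> r) -> (r -> q)) at every successor {s0, s1, s4}.
  [](((s & r) -> r) -> (r -> q)) fails at s1, so [][](((s & r) -> r) -> (r -> q)) is false at s1.
    At s1: [](((s & r) -> r) -> (r -> q)) requires ((s & r) -> r) -> (r -> q) at every successor {s0, s1, s4}.
      ((s & r) -> r) -> (r -> q) fails at s1, so [](((s & r) -> r) -> (r -> q)) is false at s1.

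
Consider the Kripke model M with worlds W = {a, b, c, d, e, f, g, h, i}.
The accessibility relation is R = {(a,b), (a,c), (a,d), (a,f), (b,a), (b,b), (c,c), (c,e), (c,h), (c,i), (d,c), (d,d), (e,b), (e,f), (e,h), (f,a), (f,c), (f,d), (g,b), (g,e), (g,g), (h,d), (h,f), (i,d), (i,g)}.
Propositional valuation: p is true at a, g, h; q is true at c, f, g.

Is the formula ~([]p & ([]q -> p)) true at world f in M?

At f: []p & ([]q -> p) is false, so ~([]p & ([]q -> p)) is true.
  At f: []p is false, []q -> p is true, so []p & ([]q -> p) is false.
    At f: []p requires p at every successor {a, c, d}.
      p fails at c, so []p is false at f.
    At f: []q is false, p is false, so []q -> p is true.
      At f: []q requires q at every successor {a, c, d}.
        q fails at a, so []q is false at f.

Yes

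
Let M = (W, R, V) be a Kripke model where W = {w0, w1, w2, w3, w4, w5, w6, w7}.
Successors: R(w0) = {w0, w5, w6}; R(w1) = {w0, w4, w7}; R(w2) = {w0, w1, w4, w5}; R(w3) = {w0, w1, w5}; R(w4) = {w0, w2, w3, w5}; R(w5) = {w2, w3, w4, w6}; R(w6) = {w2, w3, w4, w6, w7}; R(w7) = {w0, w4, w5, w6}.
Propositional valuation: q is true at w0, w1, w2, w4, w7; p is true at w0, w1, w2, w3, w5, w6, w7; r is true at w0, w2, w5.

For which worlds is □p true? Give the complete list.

Let φ = □p. Evaluate φ at each world:
  w0 (successors {w0, w5, w6}): φ is true.
  w1 (successors {w0, w4, w7}): φ is false.
  w2 (successors {w0, w1, w4, w5}): φ is false.
  w3 (successors {w0, w1, w5}): φ is true.
  w4 (successors {w0, w2, w3, w5}): φ is true.
  w5 (successors {w2, w3, w4, w6}): φ is false.
  w6 (successors {w2, w3, w4, w6, w7}): φ is false.
  w7 (successors {w0, w4, w5, w6}): φ is false.
For instance, at w4:
  At w4: □p requires p at every successor {w0, w2, w3, w5}.
    At w0: p is true.
    At w2: p is true.
    At w3: p is true.
    At w5: p is true.
  So □p is true at w4.
Satisfying worlds: {w0, w3, w4}

w0, w3, w4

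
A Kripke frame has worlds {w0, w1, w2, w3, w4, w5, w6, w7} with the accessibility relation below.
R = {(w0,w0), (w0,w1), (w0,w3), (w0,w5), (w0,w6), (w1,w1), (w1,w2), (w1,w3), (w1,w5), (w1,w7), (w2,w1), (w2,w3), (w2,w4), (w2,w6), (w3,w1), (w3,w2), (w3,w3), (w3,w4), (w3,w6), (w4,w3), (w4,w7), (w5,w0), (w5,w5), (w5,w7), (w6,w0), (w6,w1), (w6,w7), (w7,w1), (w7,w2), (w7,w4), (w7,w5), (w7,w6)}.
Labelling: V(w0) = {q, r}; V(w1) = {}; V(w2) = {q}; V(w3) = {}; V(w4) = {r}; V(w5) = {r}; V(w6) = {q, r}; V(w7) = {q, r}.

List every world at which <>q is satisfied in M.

w0, w1, w2, w3, w4, w5, w6, w7

Let φ = <>q. Evaluate φ at each world:
  w0 (successors {w0, w1, w3, w5, w6}): φ is true.
  w1 (successors {w1, w2, w3, w5, w7}): φ is true.
  w2 (successors {w1, w3, w4, w6}): φ is true.
  w3 (successors {w1, w2, w3, w4, w6}): φ is true.
  w4 (successors {w3, w7}): φ is true.
  w5 (successors {w0, w5, w7}): φ is true.
  w6 (successors {w0, w1, w7}): φ is true.
  w7 (successors {w1, w2, w4, w5, w6}): φ is true.
For instance, at w7:
  At w7: <>q requires q at some successor in {w1, w2, w4, w5, w6}.
    q holds at w2, so <>q is true at w7.
Satisfying worlds: {w0, w1, w2, w3, w4, w5, w6, w7}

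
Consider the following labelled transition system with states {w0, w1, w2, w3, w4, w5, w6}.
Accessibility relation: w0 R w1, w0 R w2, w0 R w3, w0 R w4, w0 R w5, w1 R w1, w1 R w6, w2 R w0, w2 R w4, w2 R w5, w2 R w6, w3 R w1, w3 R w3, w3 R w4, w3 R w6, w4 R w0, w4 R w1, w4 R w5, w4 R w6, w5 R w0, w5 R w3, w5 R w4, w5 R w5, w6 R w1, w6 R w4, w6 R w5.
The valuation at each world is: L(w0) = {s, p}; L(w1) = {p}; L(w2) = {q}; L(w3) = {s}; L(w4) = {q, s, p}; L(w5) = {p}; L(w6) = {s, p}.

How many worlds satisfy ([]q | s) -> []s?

3

Recall that []ψ holds at a world iff ψ holds at every accessible world, and <>ψ holds iff ψ holds at some accessible world.
Let φ = ([]q | s) -> []s. Evaluate φ at each world:
  w0 (successors {w1, w2, w3, w4, w5}): φ is false.
  w1 (successors {w1, w6}): φ is true.
  w2 (successors {w0, w4, w5, w6}): φ is true.
  w3 (successors {w1, w3, w4, w6}): φ is false.
  w4 (successors {w0, w1, w5, w6}): φ is false.
  w5 (successors {w0, w3, w4, w5}): φ is true.
  w6 (successors {w1, w4, w5}): φ is false.
For instance, at w1:
  At w1: []q | s is false, []s is false, so ([]q | s) -> []s is true.
    At w1: []q is false, s is false, so []q | s is false.
      At w1: []q requires q at every successor {w1, w6}.
        q fails at w1, so []q is false at w1.
    At w1: []s requires s at every successor {w1, w6}.
      s fails at w1, so []s is false at w1.
Satisfying worlds: {w1, w2, w5}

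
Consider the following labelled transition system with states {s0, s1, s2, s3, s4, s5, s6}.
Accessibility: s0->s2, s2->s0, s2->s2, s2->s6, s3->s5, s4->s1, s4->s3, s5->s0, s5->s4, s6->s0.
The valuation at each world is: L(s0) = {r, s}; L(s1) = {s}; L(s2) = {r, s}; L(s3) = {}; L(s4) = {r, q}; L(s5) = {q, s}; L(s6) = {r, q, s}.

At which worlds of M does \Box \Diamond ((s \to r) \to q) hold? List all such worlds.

s0, s1, s3

Let φ = \Box \Diamond ((s \to r) \to q). Evaluate φ at each world:
  s0 (successors {s2}): φ is true.
  s1 (successors ∅): φ is true.
  s2 (successors {s0, s2, s6}): φ is false.
  s3 (successors {s5}): φ is true.
  s4 (successors {s1, s3}): φ is false.
  s5 (successors {s0, s4}): φ is false.
  s6 (successors {s0}): φ is false.
For instance, at s0:
  At s0: \Box \Diamond ((s \to r) \to q) requires \Diamond ((s \to r) \to q) at every successor {s2}.
      At s2: \Diamond ((s \to r) \to q) requires (s \to r) \to q at some successor in {s0, s2, s6}.
        (s \to r) \to q holds at s6, so \Diamond ((s \to r) \to q) is true at s2.
  So \Box \Diamond ((s \to r) \to q) is true at s0.
Satisfying worlds: {s0, s1, s3}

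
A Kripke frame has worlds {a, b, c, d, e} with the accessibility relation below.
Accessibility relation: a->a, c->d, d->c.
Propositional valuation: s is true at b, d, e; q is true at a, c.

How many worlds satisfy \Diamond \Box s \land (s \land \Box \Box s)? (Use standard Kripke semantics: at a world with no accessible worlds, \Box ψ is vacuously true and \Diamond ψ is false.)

Let φ = \Diamond \Box s \land (s \land \Box \Box s). Evaluate φ at each world:
  a (successors {a}): φ is false.
  b (successors ∅): φ is false.
  c (successors {d}): φ is false.
  d (successors {c}): φ is true.
  e (successors ∅): φ is false.
For instance, at d:
  At d: \Diamond \Box s is true, s \land \Box \Box s is true, so \Diamond \Box s \land (s \land \Box \Box s) is true.
    At d: \Diamond \Box s requires \Box s at some successor in {c}.
      \Box s holds at c, so \Diamond \Box s is true at d.
    At d: s is true, \Box \Box s is true, so s \land \Box \Box s is true.
      At d: \Box \Box s requires \Box s at every successor {c}.
        At c: \Box s is true.
      So \Box \Box s is true at d.
Satisfying worlds: {d}

1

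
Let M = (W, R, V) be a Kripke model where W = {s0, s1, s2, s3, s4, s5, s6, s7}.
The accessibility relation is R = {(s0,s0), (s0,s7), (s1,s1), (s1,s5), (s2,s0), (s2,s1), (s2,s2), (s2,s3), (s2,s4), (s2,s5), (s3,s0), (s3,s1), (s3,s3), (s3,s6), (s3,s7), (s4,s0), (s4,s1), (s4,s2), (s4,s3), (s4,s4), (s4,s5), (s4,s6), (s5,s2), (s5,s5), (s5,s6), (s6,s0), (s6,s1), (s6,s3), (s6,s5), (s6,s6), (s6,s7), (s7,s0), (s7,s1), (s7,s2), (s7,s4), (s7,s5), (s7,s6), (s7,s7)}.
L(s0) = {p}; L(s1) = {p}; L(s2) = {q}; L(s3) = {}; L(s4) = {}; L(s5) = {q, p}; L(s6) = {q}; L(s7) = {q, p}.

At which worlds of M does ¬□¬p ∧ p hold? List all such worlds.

s0, s1, s5, s7

Recall that □ψ holds at a world iff ψ holds at every accessible world, and ◇ψ holds iff ψ holds at some accessible world.
Let φ = ¬□¬p ∧ p. Evaluate φ at each world:
  s0 (successors {s0, s7}): φ is true.
  s1 (successors {s1, s5}): φ is true.
  s2 (successors {s0, s1, s2, s3, s4, s5}): φ is false.
  s3 (successors {s0, s1, s3, s6, s7}): φ is false.
  s4 (successors {s0, s1, s2, s3, s4, s5, s6}): φ is false.
  s5 (successors {s2, s5, s6}): φ is true.
  s6 (successors {s0, s1, s3, s5, s6, s7}): φ is false.
  s7 (successors {s0, s1, s2, s4, s5, s6, s7}): φ is true.
For instance, at s4:
  At s4: ¬□¬p is true, p is false, so ¬□¬p ∧ p is false.
    At s4: □¬p is false, so ¬□¬p is true.
      At s4: □¬p requires ¬p at every successor {s0, s1, s2, s3, s4, s5, s6}.
        ¬p fails at s0, so □¬p is false at s4.
Satisfying worlds: {s0, s1, s5, s7}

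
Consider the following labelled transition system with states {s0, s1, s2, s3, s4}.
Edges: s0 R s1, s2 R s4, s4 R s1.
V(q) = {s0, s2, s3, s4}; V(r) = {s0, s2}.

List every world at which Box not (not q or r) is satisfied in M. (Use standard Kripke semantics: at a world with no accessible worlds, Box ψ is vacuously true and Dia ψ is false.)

Let φ = Box not (not q or r). Evaluate φ at each world:
  s0 (successors {s1}): φ is false.
  s1 (successors ∅): φ is true.
  s2 (successors {s4}): φ is true.
  s3 (successors ∅): φ is true.
  s4 (successors {s1}): φ is false.
For instance, at s0:
  At s0: Box not (not q or r) requires not (not q or r) at every successor {s1}.
    not (not q or r) fails at s1, so Box not (not q or r) is false at s0.
Satisfying worlds: {s1, s2, s3}

s1, s2, s3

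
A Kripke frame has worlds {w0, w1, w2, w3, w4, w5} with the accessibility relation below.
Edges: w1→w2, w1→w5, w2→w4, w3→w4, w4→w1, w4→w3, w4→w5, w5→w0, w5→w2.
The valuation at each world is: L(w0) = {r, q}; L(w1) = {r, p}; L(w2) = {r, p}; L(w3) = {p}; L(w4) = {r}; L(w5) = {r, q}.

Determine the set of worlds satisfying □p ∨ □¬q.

Recall that □ψ holds at a world iff ψ holds at every accessible world, and ◇ψ holds iff ψ holds at some accessible world.
Let φ = □p ∨ □¬q. Evaluate φ at each world:
  w0 (successors ∅): φ is true.
  w1 (successors {w2, w5}): φ is false.
  w2 (successors {w4}): φ is true.
  w3 (successors {w4}): φ is true.
  w4 (successors {w1, w3, w5}): φ is false.
  w5 (successors {w0, w2}): φ is false.
For instance, at w4:
  At w4: □p is false, □¬q is false, so □p ∨ □¬q is false.
    At w4: □p requires p at every successor {w1, w3, w5}.
      p fails at w5, so □p is false at w4.
    At w4: □¬q requires ¬q at every successor {w1, w3, w5}.
      ¬q fails at w5, so □¬q is false at w4.
Satisfying worlds: {w0, w2, w3}

w0, w2, w3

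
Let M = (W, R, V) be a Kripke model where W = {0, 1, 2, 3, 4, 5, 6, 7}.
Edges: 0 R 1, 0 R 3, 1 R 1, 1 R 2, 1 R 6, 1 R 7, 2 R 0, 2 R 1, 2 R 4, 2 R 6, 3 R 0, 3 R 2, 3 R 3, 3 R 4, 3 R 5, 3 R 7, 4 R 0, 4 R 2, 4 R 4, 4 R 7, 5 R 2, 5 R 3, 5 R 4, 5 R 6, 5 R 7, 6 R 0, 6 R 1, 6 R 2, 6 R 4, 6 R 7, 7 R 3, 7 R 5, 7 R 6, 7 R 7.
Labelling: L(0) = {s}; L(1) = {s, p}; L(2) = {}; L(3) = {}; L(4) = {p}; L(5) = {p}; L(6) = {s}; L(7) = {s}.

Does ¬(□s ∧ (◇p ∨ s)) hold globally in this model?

Yes

Let φ = ¬(□s ∧ (◇p ∨ s)). Evaluate φ at each world:
  0 (successors {1, 3}): φ is true.
  1 (successors {1, 2, 6, 7}): φ is true.
  2 (successors {0, 1, 4, 6}): φ is true.
  3 (successors {0, 2, 3, 4, 5, 7}): φ is true.
  4 (successors {0, 2, 4, 7}): φ is true.
  5 (successors {2, 3, 4, 6, 7}): φ is true.
  6 (successors {0, 1, 2, 4, 7}): φ is true.
  7 (successors {3, 5, 6, 7}): φ is true.
For instance, at 6:
  At 6: □s ∧ (◇p ∨ s) is false, so ¬(□s ∧ (◇p ∨ s)) is true.
    At 6: □s is false, ◇p ∨ s is true, so □s ∧ (◇p ∨ s) is false.
      At 6: □s requires s at every successor {0, 1, 2, 4, 7}.
        s fails at 2, so □s is false at 6.
      At 6: ◇p is true, s is true, so ◇p ∨ s is true.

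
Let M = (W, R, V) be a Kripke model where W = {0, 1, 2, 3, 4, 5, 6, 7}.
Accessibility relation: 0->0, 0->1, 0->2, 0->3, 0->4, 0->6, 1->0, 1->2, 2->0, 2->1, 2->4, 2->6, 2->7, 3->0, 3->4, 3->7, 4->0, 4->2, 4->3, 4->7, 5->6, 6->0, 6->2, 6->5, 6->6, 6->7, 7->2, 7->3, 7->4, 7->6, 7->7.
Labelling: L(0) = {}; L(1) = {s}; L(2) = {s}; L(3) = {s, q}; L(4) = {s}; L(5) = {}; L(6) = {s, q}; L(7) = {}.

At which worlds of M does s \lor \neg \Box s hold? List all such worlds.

Recall that \Box ψ holds at a world iff ψ holds at every accessible world, and \Diamond ψ holds iff ψ holds at some accessible world.
Let φ = s \lor \neg \Box s. Evaluate φ at each world:
  0 (successors {0, 1, 2, 3, 4, 6}): φ is true.
  1 (successors {0, 2}): φ is true.
  2 (successors {0, 1, 4, 6, 7}): φ is true.
  3 (successors {0, 4, 7}): φ is true.
  4 (successors {0, 2, 3, 7}): φ is true.
  5 (successors {6}): φ is false.
  6 (successors {0, 2, 5, 6, 7}): φ is true.
  7 (successors {2, 3, 4, 6, 7}): φ is true.
For instance, at 2:
  At 2: s is true, \neg \Box s is true, so s \lor \neg \Box s is true.
    At 2: \Box s is false, so \neg \Box s is true.
      At 2: \Box s requires s at every successor {0, 1, 4, 6, 7}.
        s fails at 0, so \Box s is false at 2.
Satisfying worlds: {0, 1, 2, 3, 4, 6, 7}

0, 1, 2, 3, 4, 6, 7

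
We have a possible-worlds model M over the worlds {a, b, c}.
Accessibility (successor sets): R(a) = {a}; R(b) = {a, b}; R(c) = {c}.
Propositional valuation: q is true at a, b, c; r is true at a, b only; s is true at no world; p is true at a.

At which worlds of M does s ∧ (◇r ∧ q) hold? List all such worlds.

Let φ = s ∧ (◇r ∧ q). Evaluate φ at each world:
  a (successors {a}): φ is false.
  b (successors {a, b}): φ is false.
  c (successors {c}): φ is false.
For instance, at c:
  At c: s is false, ◇r ∧ q is false, so s ∧ (◇r ∧ q) is false.
    At c: ◇r is false, q is true, so ◇r ∧ q is false.
      At c: ◇r requires r at some successor in {c}.
        At c: r is false.
      So ◇r is false at c.
Satisfying worlds: none.

none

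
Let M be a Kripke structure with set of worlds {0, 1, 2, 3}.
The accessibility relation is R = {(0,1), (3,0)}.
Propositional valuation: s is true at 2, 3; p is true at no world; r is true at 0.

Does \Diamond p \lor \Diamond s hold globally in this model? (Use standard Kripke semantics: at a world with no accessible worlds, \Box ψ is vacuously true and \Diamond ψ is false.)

Let φ = \Diamond p \lor \Diamond s. Evaluate φ at each world:
  0 (successors {1}): φ is false.
  1 (successors ∅): φ is false.
  2 (successors ∅): φ is false.
  3 (successors {0}): φ is false.
Detail at 0 (counterexample):
  At 0: \Diamond p is false, \Diamond s is false, so \Diamond p \lor \Diamond s is false.
    At 0: \Diamond p requires p at some successor in {1}.
      At 1: p is false.
    So \Diamond p is false at 0.
    At 0: \Diamond s requires s at some successor in {1}.
      At 1: s is false.
    So \Diamond s is false at 0.

No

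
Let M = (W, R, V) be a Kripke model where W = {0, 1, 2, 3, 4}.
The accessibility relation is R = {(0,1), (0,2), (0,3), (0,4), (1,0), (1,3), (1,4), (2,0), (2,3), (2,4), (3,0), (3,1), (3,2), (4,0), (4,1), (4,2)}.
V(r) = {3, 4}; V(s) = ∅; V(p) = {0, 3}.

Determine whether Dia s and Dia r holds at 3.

Recall that Dia ψ holds at a world iff ψ holds at some accessible world.
At 3: Dia s is false, Dia r is false, so Dia s and Dia r is false.
  At 3: Dia s requires s at some successor in {0, 1, 2}.
    At 0: s is false.
    At 1: s is false.
    At 2: s is false.
  So Dia s is false at 3.
  At 3: Dia r requires r at some successor in {0, 1, 2}.
    At 0: r is false.
    At 1: r is false.
    At 2: r is false.
  So Dia r is false at 3.

No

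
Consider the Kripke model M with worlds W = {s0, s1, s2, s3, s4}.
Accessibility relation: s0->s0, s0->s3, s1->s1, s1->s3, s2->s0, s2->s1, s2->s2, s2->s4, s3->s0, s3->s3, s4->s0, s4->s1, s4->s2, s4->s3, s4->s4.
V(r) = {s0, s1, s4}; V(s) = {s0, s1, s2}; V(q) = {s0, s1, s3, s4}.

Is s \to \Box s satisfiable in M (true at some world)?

Let φ = s \to \Box s. Evaluate φ at each world:
  s0 (successors {s0, s3}): φ is false.
  s1 (successors {s1, s3}): φ is false.
  s2 (successors {s0, s1, s2, s4}): φ is false.
  s3 (successors {s0, s3}): φ is true.
  s4 (successors {s0, s1, s2, s3, s4}): φ is true.
Detail at s3 (witness):
  At s3: s is false, \Box s is false, so s \to \Box s is true.
    At s3: \Box s requires s at every successor {s0, s3}.
      s fails at s3, so \Box s is false at s3.

Yes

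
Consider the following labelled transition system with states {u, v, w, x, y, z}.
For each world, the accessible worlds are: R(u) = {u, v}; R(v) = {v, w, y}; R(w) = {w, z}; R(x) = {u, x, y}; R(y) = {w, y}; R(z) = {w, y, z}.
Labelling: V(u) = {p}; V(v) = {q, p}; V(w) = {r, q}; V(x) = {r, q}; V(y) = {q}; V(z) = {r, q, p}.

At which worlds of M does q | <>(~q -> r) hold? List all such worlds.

Recall that <>ψ holds at a world iff ψ holds at some accessible world.
Let φ = q | <>(~q -> r). Evaluate φ at each world:
  u (successors {u, v}): φ is true.
  v (successors {v, w, y}): φ is true.
  w (successors {w, z}): φ is true.
  x (successors {u, x, y}): φ is true.
  y (successors {w, y}): φ is true.
  z (successors {w, y, z}): φ is true.
For instance, at v:
  At v: q is true, <>(~q -> r) is true, so q | <>(~q -> r) is true.
    At v: <>(~q -> r) requires ~q -> r at some successor in {v, w, y}.
      ~q -> r holds at v, so <>(~q -> r) is true at v.
Satisfying worlds: {u, v, w, x, y, z}

u, v, w, x, y, z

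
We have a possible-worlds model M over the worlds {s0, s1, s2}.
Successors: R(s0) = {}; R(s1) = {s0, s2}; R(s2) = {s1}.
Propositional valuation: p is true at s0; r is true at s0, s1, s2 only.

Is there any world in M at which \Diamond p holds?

Let φ = \Diamond p. Evaluate φ at each world:
  s0 (successors ∅): φ is false.
  s1 (successors {s0, s2}): φ is true.
  s2 (successors {s1}): φ is false.
Detail at s1 (witness):
  At s1: \Diamond p requires p at some successor in {s0, s2}.
    p holds at s0, so \Diamond p is true at s1.

Yes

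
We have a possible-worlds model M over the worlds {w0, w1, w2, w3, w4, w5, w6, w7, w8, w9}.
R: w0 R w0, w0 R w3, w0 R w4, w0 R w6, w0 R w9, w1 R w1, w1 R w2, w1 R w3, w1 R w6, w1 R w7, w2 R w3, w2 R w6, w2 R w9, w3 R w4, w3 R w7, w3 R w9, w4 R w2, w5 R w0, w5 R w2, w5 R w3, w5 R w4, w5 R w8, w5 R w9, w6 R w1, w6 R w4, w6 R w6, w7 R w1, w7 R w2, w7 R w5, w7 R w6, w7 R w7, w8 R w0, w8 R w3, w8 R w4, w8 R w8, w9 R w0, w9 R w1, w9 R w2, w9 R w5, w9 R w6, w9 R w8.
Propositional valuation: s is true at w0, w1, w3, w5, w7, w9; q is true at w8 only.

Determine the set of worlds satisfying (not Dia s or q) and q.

w8

Recall that Dia ψ holds at a world iff ψ holds at some accessible world.
Let φ = (not Dia s or q) and q. Evaluate φ at each world:
  w0 (successors {w0, w3, w4, w6, w9}): φ is false.
  w1 (successors {w1, w2, w3, w6, w7}): φ is false.
  w2 (successors {w3, w6, w9}): φ is false.
  w3 (successors {w4, w7, w9}): φ is false.
  w4 (successors {w2}): φ is false.
  w5 (successors {w0, w2, w3, w4, w8, w9}): φ is false.
  w6 (successors {w1, w4, w6}): φ is false.
  w7 (successors {w1, w2, w5, w6, w7}): φ is false.
  w8 (successors {w0, w3, w4, w8}): φ is true.
  w9 (successors {w0, w1, w2, w5, w6, w8}): φ is false.
For instance, at w1:
  At w1: not Dia s or q is false, q is false, so (not Dia s or q) and q is false.
    At w1: not Dia s is false, q is false, so not Dia s or q is false.
      At w1: Dia s is true, so not Dia s is false.
Satisfying worlds: {w8}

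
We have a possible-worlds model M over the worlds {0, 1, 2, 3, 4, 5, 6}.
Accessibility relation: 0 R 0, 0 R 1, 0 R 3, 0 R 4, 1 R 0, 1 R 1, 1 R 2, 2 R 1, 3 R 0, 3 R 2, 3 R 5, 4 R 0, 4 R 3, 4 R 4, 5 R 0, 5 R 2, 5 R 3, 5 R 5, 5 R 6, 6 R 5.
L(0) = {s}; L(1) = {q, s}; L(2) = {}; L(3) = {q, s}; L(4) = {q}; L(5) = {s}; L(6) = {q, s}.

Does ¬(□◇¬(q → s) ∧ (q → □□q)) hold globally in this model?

Let φ = ¬(□◇¬(q → s) ∧ (q → □□q)). Evaluate φ at each world:
  0 (successors {0, 1, 3, 4}): φ is true.
  1 (successors {0, 1, 2}): φ is true.
  2 (successors {1}): φ is true.
  3 (successors {0, 2, 5}): φ is true.
  4 (successors {0, 3, 4}): φ is true.
  5 (successors {0, 2, 3, 5, 6}): φ is true.
  6 (successors {5}): φ is true.
For instance, at 4:
  At 4: □◇¬(q → s) ∧ (q → □□q) is false, so ¬(□◇¬(q → s) ∧ (q → □□q)) is true.
    At 4: □◇¬(q → s) is false, q → □□q is false, so □◇¬(q → s) ∧ (q → □□q) is false.
      At 4: □◇¬(q → s) requires ◇¬(q → s) at every successor {0, 3, 4}.
        ◇¬(q → s) fails at 3, so □◇¬(q → s) is false at 4.
      At 4: q is true, □□q is false, so q → □□q is false.

Yes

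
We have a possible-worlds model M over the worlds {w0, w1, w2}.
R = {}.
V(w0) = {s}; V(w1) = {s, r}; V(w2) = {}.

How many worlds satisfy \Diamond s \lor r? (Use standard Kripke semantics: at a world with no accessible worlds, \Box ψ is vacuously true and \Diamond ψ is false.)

Let φ = \Diamond s \lor r. Evaluate φ at each world:
  w0 (successors ∅): φ is false.
  w1 (successors ∅): φ is true.
  w2 (successors ∅): φ is false.
For instance, at w2:
  At w2: \Diamond s is false, r is false, so \Diamond s \lor r is false.
    At w2: no accessible worlds, so \Diamond s is false.
Satisfying worlds: {w1}

1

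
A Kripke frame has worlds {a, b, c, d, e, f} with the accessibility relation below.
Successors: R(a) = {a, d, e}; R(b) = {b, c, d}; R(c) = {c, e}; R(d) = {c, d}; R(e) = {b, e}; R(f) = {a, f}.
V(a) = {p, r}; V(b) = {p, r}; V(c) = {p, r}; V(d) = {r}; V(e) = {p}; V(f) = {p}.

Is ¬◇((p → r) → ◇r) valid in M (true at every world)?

No

Let φ = ¬◇((p → r) → ◇r). Evaluate φ at each world:
  a (successors {a, d, e}): φ is false.
  b (successors {b, c, d}): φ is false.
  c (successors {c, e}): φ is false.
  d (successors {c, d}): φ is false.
  e (successors {b, e}): φ is false.
  f (successors {a, f}): φ is false.
Detail at a (counterexample):
  At a: ◇((p → r) → ◇r) is true, so ¬◇((p → r) → ◇r) is false.
    At a: ◇((p → r) → ◇r) requires (p → r) → ◇r at some successor in {a, d, e}.
      (p → r) → ◇r holds at a, so ◇((p → r) → ◇r) is true at a.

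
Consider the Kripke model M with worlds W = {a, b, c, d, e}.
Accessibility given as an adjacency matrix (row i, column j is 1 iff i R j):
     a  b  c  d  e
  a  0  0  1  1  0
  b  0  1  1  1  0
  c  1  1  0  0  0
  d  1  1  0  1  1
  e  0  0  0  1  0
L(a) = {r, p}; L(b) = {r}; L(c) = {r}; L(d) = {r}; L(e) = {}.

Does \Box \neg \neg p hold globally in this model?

No

Let φ = \Box \neg \neg p. Evaluate φ at each world:
  a (successors {c, d}): φ is false.
  b (successors {b, c, d}): φ is false.
  c (successors {a, b}): φ is false.
  d (successors {a, b, d, e}): φ is false.
  e (successors {d}): φ is false.
Detail at a (counterexample):
  At a: \Box \neg \neg p requires \neg \neg p at every successor {c, d}.
    \neg \neg p fails at c, so \Box \neg \neg p is false at a.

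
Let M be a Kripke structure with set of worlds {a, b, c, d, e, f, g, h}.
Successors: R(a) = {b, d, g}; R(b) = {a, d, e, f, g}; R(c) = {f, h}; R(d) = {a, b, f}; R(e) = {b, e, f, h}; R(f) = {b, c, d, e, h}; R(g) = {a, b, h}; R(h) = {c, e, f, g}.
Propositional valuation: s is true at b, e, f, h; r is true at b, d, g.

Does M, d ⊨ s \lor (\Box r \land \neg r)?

At d: s is false, \Box r \land \neg r is false, so s \lor (\Box r \land \neg r) is false.
  At d: \Box r is false, \neg r is false, so \Box r \land \neg r is false.
    At d: \Box r requires r at every successor {a, b, f}.
      r fails at a, so \Box r is false at d.

No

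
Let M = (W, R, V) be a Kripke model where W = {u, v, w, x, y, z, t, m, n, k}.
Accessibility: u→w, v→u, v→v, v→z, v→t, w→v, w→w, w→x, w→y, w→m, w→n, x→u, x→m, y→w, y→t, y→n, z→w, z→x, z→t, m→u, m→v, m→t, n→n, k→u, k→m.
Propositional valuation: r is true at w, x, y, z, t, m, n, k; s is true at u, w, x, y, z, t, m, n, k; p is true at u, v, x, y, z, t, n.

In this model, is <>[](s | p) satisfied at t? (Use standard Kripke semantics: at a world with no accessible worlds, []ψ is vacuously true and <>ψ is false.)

At t: no accessible worlds, so <>[](s | p) is false.

No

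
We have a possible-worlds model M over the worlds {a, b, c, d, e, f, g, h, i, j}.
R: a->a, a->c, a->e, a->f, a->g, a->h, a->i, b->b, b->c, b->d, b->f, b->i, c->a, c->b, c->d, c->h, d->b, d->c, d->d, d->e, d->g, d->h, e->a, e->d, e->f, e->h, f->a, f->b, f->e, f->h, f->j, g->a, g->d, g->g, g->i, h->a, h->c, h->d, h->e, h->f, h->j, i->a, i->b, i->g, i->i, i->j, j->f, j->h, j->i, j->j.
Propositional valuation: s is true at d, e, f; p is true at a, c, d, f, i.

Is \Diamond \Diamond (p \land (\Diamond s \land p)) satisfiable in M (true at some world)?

Let φ = \Diamond \Diamond (p \land (\Diamond s \land p)). Evaluate φ at each world:
  a (successors {a, c, e, f, g, h, i}): φ is true.
  b (successors {b, c, d, f, i}): φ is true.
  c (successors {a, b, d, h}): φ is true.
  d (successors {b, c, d, e, g, h}): φ is true.
  e (successors {a, d, f, h}): φ is true.
  f (successors {a, b, e, h, j}): φ is true.
  g (successors {a, d, g, i}): φ is true.
  h (successors {a, c, d, e, f, j}): φ is true.
  i (successors {a, b, g, i, j}): φ is true.
  j (successors {f, h, i, j}): φ is true.
Detail at a (witness):
  At a: \Diamond \Diamond (p \land (\Diamond s \land p)) requires \Diamond (p \land (\Diamond s \land p)) at some successor in {a, c, e, f, g, h, i}.
    \Diamond (p \land (\Diamond s \land p)) holds at a, so \Diamond \Diamond (p \land (\Diamond s \land p)) is true at a.
      At a: \Diamond (p \land (\Diamond s \land p)) requires p \land (\Diamond s \land p) at some successor in {a, c, e, f, g, h, i}.
        p \land (\Diamond s \land p) holds at a, so \Diamond (p \land (\Diamond s \land p)) is true at a.

Yes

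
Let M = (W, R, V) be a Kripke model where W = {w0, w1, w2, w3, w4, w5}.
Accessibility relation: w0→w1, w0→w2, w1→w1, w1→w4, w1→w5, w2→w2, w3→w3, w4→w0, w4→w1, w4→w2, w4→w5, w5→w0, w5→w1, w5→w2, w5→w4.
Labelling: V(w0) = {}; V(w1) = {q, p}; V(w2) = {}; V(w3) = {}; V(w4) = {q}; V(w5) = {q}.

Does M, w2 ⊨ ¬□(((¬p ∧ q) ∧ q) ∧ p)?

At w2: □(((¬p ∧ q) ∧ q) ∧ p) is false, so ¬□(((¬p ∧ q) ∧ q) ∧ p) is true.
  At w2: □(((¬p ∧ q) ∧ q) ∧ p) requires ((¬p ∧ q) ∧ q) ∧ p at every successor {w2}.
    ((¬p ∧ q) ∧ q) ∧ p fails at w2, so □(((¬p ∧ q) ∧ q) ∧ p) is false at w2.

Yes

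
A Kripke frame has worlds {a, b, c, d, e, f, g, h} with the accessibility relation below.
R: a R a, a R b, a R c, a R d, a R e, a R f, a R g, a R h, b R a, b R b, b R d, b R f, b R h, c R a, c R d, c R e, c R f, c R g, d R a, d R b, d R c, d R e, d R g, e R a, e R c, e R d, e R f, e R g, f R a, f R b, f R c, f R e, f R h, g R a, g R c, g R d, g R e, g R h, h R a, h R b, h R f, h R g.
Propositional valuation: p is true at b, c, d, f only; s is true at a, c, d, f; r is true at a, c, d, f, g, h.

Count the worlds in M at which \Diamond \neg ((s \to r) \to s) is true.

Let φ = \Diamond \neg ((s \to r) \to s). Evaluate φ at each world:
  a (successors {a, b, c, d, e, f, g, h}): φ is true.
  b (successors {a, b, d, f, h}): φ is true.
  c (successors {a, d, e, f, g}): φ is true.
  d (successors {a, b, c, e, g}): φ is true.
  e (successors {a, c, d, f, g}): φ is true.
  f (successors {a, b, c, e, h}): φ is true.
  g (successors {a, c, d, e, h}): φ is true.
  h (successors {a, b, f, g}): φ is true.
For instance, at d:
  At d: \Diamond \neg ((s \to r) \to s) requires \neg ((s \to r) \to s) at some successor in {a, b, c, e, g}.
    \neg ((s \to r) \to s) holds at b, so \Diamond \neg ((s \to r) \to s) is true at d.
Satisfying worlds: {a, b, c, d, e, f, g, h}

8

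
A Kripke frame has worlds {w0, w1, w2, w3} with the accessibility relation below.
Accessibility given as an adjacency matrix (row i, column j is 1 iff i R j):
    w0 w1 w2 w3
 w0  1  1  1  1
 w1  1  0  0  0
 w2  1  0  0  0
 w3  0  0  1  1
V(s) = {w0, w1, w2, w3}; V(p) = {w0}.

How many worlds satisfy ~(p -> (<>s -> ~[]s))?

Let φ = ~(p -> (<>s -> ~[]s)). Evaluate φ at each world:
  w0 (successors {w0, w1, w2, w3}): φ is true.
  w1 (successors {w0}): φ is false.
  w2 (successors {w0}): φ is false.
  w3 (successors {w2, w3}): φ is false.
For instance, at w1:
  At w1: p -> (<>s -> ~[]s) is true, so ~(p -> (<>s -> ~[]s)) is false.
    At w1: p is false, <>s -> ~[]s is false, so p -> (<>s -> ~[]s) is true.
      At w1: <>s is true, ~[]s is false, so <>s -> ~[]s is false.
Satisfying worlds: {w0}

1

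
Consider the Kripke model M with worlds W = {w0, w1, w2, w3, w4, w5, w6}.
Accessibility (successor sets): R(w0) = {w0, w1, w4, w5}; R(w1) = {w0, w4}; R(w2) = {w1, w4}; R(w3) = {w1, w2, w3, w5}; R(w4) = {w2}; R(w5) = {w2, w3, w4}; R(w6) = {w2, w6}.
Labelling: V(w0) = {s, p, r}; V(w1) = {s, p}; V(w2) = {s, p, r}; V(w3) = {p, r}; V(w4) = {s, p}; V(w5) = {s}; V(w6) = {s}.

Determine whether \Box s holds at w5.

At w5: \Box s requires s at every successor {w2, w3, w4}.
  s fails at w3, so \Box s is false at w5.

No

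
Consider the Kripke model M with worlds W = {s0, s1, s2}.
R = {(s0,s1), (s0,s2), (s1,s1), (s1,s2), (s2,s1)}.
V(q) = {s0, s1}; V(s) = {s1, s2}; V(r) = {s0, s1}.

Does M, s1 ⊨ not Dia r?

Recall that Dia ψ holds at a world iff ψ holds at some accessible world.
At s1: Dia r is true, so not Dia r is false.
  At s1: Dia r requires r at some successor in {s1, s2}.
    r holds at s1, so Dia r is true at s1.

No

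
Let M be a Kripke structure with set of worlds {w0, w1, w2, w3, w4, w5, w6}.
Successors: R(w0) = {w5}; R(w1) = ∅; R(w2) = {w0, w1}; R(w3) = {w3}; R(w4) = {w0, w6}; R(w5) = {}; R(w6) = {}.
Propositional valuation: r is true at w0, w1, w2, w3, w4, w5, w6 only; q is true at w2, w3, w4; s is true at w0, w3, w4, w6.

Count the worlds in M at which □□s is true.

5

Recall that □ψ holds at a world iff ψ holds at every accessible world, and ◇ψ holds iff ψ holds at some accessible world.
Let φ = □□s. Evaluate φ at each world:
  w0 (successors {w5}): φ is true.
  w1 (successors ∅): φ is true.
  w2 (successors {w0, w1}): φ is false.
  w3 (successors {w3}): φ is true.
  w4 (successors {w0, w6}): φ is false.
  w5 (successors ∅): φ is true.
  w6 (successors ∅): φ is true.
For instance, at w3:
  At w3: □□s requires □s at every successor {w3}.
      At w3: □s requires s at every successor {w3}.
        At w3: s is true.
      So □s is true at w3.
  So □□s is true at w3.
Satisfying worlds: {w0, w1, w3, w5, w6}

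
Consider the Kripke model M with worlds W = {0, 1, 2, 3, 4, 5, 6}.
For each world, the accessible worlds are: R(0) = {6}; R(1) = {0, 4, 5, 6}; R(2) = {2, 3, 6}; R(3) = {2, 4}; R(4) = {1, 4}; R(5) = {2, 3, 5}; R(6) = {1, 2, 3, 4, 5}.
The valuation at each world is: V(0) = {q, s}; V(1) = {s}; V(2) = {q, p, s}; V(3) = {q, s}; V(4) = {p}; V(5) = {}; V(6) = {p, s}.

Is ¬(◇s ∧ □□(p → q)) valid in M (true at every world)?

Recall that □ψ holds at a world iff ψ holds at every accessible world, and ◇ψ holds iff ψ holds at some accessible world.
Let φ = ¬(◇s ∧ □□(p → q)). Evaluate φ at each world:
  0 (successors {6}): φ is true.
  1 (successors {0, 4, 5, 6}): φ is true.
  2 (successors {2, 3, 6}): φ is true.
  3 (successors {2, 4}): φ is true.
  4 (successors {1, 4}): φ is true.
  5 (successors {2, 3, 5}): φ is true.
  6 (successors {1, 2, 3, 4, 5}): φ is true.
For instance, at 1:
  At 1: ◇s ∧ □□(p → q) is false, so ¬(◇s ∧ □□(p → q)) is true.
    At 1: ◇s is true, □□(p → q) is false, so ◇s ∧ □□(p → q) is false.
      At 1: ◇s requires s at some successor in {0, 4, 5, 6}.
        s holds at 0, so ◇s is true at 1.
      At 1: □□(p → q) requires □(p → q) at every successor {0, 4, 5, 6}.
        □(p → q) fails at 0, so □□(p → q) is false at 1.

Yes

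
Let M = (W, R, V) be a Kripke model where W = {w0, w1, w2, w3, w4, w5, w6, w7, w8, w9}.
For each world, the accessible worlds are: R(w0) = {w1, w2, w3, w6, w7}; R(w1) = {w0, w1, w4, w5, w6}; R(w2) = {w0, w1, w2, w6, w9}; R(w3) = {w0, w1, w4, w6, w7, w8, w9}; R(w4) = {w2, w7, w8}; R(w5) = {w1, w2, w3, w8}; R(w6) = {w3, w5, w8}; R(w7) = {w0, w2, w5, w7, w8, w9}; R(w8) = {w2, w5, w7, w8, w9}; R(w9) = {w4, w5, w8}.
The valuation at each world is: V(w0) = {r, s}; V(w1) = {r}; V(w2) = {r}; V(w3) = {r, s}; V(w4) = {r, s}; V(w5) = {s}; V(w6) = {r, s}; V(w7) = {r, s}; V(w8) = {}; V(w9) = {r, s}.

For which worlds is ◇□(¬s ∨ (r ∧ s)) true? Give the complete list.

w0, w1, w2, w3, w4, w5, w6, w7, w8, w9

Let φ = ◇□(¬s ∨ (r ∧ s)). Evaluate φ at each world:
  w0 (successors {w1, w2, w3, w6, w7}): φ is true.
  w1 (successors {w0, w1, w4, w5, w6}): φ is true.
  w2 (successors {w0, w1, w2, w6, w9}): φ is true.
  w3 (successors {w0, w1, w4, w6, w7, w8, w9}): φ is true.
  w4 (successors {w2, w7, w8}): φ is true.
  w5 (successors {w1, w2, w3, w8}): φ is true.
  w6 (successors {w3, w5, w8}): φ is true.
  w7 (successors {w0, w2, w5, w7, w8, w9}): φ is true.
  w8 (successors {w2, w5, w7, w8, w9}): φ is true.
  w9 (successors {w4, w5, w8}): φ is true.
For instance, at w8:
  At w8: ◇□(¬s ∨ (r ∧ s)) requires □(¬s ∨ (r ∧ s)) at some successor in {w2, w5, w7, w8, w9}.
    □(¬s ∨ (r ∧ s)) holds at w2, so ◇□(¬s ∨ (r ∧ s)) is true at w8.
      At w2: □(¬s ∨ (r ∧ s)) requires ¬s ∨ (r ∧ s) at every successor {w0, w1, w2, w6, w9}.
        At w0: ¬s ∨ (r ∧ s) is true.
        At w1: ¬s ∨ (r ∧ s) is true.
        At w2: ¬s ∨ (r ∧ s) is true.
        At w6: ¬s ∨ (r ∧ s) is true.
        At w9: ¬s ∨ (r ∧ s) is true.
      So □(¬s ∨ (r ∧ s)) is true at w2.
Satisfying worlds: {w0, w1, w2, w3, w4, w5, w6, w7, w8, w9}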